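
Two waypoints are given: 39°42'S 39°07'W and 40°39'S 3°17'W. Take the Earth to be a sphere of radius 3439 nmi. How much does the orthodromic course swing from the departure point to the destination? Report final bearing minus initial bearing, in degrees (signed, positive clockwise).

-23.6°

At departure: θ₁ = atan2(sin Δλ cos φ₂, cos φ₁ sin φ₂ − sin φ₁ cos φ₂ cos Δλ) = 103.70°
At arrival: θ₂ = atan2(sin Δλ cos φ₁, −cos φ₂ sin φ₁ + sin φ₂ cos φ₁ cos Δλ) = 80.14°
Δθ = θ₂ − θ₁ = -23.6°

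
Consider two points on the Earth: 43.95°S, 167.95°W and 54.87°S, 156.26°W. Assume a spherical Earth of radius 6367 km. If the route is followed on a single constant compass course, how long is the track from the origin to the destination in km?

Rhumb course C = atan2(Δλ, Δψ) with Δψ = ln[tan(π/4+φ₂/2)/tan(π/4+φ₁/2)] = -0.2946, Δλ = +0.2040 → C = 145.29°
d = R·|Δφ| / |cos C| = 6367·0.19059 / 0.82209 = 1476 km

1476 km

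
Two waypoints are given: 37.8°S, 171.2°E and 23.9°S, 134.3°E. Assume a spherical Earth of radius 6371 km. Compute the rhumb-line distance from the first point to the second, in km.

Rhumb course C = atan2(Δλ, Δψ) with Δψ = ln[tan(π/4+φ₂/2)/tan(π/4+φ₁/2)] = +0.2838, Δλ = -0.6440 → C = 293.78°
d = R·|Δφ| / |cos C| = 6371·0.24260 / 0.40322 = 3833 km

3833 km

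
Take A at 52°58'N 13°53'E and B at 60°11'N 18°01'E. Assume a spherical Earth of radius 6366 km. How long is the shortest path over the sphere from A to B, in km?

840 km

cos σ = sin φ₁ sin φ₂ + cos φ₁ cos φ₂ cos Δλ
      = sin(52.97°)sin(60.18°) + cos(52.97°)cos(60.18°)cos(4.13°) = 0.9913
σ = 7.564° → d = Rσ = 6366·0.13201 = 840 km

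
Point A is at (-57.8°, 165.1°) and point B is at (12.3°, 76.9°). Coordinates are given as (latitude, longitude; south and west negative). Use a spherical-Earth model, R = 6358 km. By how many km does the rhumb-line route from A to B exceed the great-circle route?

Great circle: cos σ = sin φ₁ sin φ₂ + cos φ₁ cos φ₂ cos Δλ,  σ = 1.7355 rad → d_gc = 11034.0 km
Rhumb line: Δψ = +1.4589, q = Δφ/Δψ = 0.8386, d_rh = R√(Δφ²+q²Δλ²) = 11308.3 km
Excess = 11308.3 − 11034.0 = 274.3 ≈ 274 km

274 km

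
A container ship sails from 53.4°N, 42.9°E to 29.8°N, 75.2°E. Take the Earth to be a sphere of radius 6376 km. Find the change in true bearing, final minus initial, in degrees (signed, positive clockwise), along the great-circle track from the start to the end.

Initial bearing θ₁ = atan2(sin Δλ cos φ₂, cos φ₁ sin φ₂ − sin φ₁ cos φ₂ cos Δλ) = 122.25°
Final bearing θ₂ = (initial bearing from the destination back to the start) + 180° = 144.47°
Δθ = θ₂ − θ₁ = +22.2°

+22.2°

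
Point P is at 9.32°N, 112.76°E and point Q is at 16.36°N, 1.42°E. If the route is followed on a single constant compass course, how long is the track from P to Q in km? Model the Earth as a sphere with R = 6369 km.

Δψ = ln[tan(π/4+φ₂/2)/tan(π/4+φ₁/2)] = +0.1261;  Δφ = +0.1229 rad,  Δλ = -1.9432 rad
q = Δφ/Δψ = 0.9743
d = R·√(Δφ² + q²Δλ²) = 6369·1.89732 = 12084 km

12084 km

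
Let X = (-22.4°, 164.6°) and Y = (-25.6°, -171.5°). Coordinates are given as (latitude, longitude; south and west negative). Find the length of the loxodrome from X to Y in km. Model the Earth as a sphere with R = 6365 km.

2451 km

Rhumb course C = atan2(Δλ, Δψ) with Δψ = ln[tan(π/4+φ₂/2)/tan(π/4+φ₁/2)] = -0.0611, Δλ = +0.4171 → C = 98.34°
d = R·|Δφ| / |cos C| = 6365·0.05585 / 0.14504 = 2451 km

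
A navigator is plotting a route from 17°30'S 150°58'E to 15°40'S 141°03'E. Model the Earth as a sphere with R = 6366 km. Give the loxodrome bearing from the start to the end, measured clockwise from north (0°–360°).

280.9°

Δψ = ln[tan(π/4+φ₂/2)/tan(π/4+φ₁/2)] = +0.0334
Δλ = -0.1731 rad (taken the short way round)
course = atan2(Δλ, Δψ) = 280.92°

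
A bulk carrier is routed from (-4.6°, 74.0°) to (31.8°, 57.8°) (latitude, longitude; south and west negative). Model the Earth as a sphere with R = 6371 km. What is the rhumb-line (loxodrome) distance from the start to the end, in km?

Δψ = ln[tan(π/4+φ₂/2)/tan(π/4+φ₁/2)] = +0.6663;  Δφ = +0.6353 rad,  Δλ = -0.2827 rad
q = Δφ/Δψ = 0.9535
d = R·√(Δφ² + q²Δλ²) = 6371·0.69013 = 4397 km

4397 km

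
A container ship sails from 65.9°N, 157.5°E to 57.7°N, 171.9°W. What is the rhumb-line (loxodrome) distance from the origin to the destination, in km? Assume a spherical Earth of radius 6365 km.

1837 km

Rhumb course C = atan2(Δλ, Δψ) with Δψ = ln[tan(π/4+φ₂/2)/tan(π/4+φ₁/2)] = -0.3049, Δλ = +0.5341 → C = 119.73°
d = R·|Δφ| / |cos C| = 6365·0.14312 / 0.49584 = 1837 km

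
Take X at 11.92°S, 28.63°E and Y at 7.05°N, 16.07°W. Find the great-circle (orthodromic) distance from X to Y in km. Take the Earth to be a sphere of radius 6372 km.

5375 km

Haversine: a = sin²(Δφ/2)+cos φ₁ cos φ₂ sin²(Δλ/2) = 0.16757;  σ = 2·atan2(√a,√(1−a))
σ = 48.328° → d = Rσ = 6372·0.84348 = 5375 km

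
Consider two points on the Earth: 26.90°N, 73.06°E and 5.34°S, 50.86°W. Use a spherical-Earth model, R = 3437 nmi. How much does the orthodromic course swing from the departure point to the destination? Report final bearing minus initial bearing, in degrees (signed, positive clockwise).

At departure: θ₁ = atan2(sin Δλ cos φ₂, cos φ₁ sin φ₂ − sin φ₁ cos φ₂ cos Δλ) = 281.52°
At arrival: θ₂ = atan2(sin Δλ cos φ₁, −cos φ₂ sin φ₁ + sin φ₂ cos φ₁ cos Δλ) = 241.36°
Δθ = θ₂ − θ₁ = -40.2°

-40.2°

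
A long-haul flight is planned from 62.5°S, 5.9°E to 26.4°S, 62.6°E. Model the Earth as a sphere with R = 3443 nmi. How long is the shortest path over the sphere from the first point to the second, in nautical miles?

Haversine: a = sin²(Δφ/2)+cos φ₁ cos φ₂ sin²(Δλ/2) = 0.18927;  σ = 2·atan2(√a,√(1−a))
σ = 51.577° → d = Rσ = 3443·0.90018 = 3099 nmi

3099 nmi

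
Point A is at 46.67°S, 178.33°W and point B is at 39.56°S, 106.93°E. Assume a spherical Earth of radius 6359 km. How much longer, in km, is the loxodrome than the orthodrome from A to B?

Great circle: cos σ = sin φ₁ sin φ₂ + cos φ₁ cos φ₂ cos Δλ,  σ = 0.9241 rad → d_gc = 5876.6 km
Rhumb line: Δψ = +0.1703, q = Δφ/Δψ = 0.7287, d_rh = R√(Δφ²+q²Δλ²) = 6095.8 km
Excess = 6095.8 − 5876.6 = 219.2 ≈ 219 km

219 km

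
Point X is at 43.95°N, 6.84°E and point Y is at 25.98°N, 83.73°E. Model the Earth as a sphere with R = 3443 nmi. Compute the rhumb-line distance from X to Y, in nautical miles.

Δψ = ln[tan(π/4+φ₂/2)/tan(π/4+φ₁/2)] = -0.3859;  Δφ = -0.3136 rad,  Δλ = +1.3420 rad
q = Δφ/Δψ = 0.8128
d = R·√(Δφ² + q²Δλ²) = 3443·1.13497 = 3908 nmi

3908 nmi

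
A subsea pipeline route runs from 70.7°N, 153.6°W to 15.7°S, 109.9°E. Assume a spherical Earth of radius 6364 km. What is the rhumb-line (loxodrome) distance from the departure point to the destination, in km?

12422 km

Δψ = ln[tan(π/4+φ₂/2)/tan(π/4+φ₁/2)] = -2.0493;  Δφ = -1.5080 rad,  Δλ = -1.6842 rad
q = Δφ/Δψ = 0.7359
d = R·√(Δφ² + q²Δλ²) = 6364·1.95192 = 12422 km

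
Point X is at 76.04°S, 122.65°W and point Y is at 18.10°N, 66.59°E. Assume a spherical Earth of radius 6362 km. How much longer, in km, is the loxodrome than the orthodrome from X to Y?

Great circle: cos σ = sin φ₁ sin φ₂ + cos φ₁ cos φ₂ cos Δλ,  σ = 2.1268 rad → d_gc = 13531.0 km
Rhumb line: Δψ = +2.4215, q = Δφ/Δψ = 0.6785, d_rh = R√(Δφ²+q²Δλ²) = 16576.7 km
Excess = 16576.7 − 13531.0 = 3045.7 ≈ 3046 km

3046 km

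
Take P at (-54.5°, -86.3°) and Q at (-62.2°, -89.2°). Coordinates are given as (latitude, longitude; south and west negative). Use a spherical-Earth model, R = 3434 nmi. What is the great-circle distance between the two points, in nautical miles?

470 nmi

cos σ = sin φ₁ sin φ₂ + cos φ₁ cos φ₂ cos Δλ
      = sin(-54.50°)sin(-62.20°) + cos(-54.50°)cos(-62.20°)cos(-2.90°) = 0.9906
σ = 7.847° → d = Rσ = 3434·0.13695 = 470 nmi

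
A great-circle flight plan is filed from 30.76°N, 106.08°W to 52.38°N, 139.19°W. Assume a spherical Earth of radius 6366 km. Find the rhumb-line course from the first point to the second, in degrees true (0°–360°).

Δψ = ln[tan(π/4+φ₂/2)/tan(π/4+φ₁/2)] = +0.5123
Δλ = -0.5779 rad (taken the short way round)
course = atan2(Δλ, Δψ) = 311.56°

311.6°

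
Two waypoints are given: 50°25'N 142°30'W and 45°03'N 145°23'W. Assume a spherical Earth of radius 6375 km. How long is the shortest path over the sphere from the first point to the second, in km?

Haversine: a = sin²(Δφ/2)+cos φ₁ cos φ₂ sin²(Δλ/2) = 0.00248;  σ = 2·atan2(√a,√(1−a))
σ = 5.705° → d = Rσ = 6375·0.09957 = 635 km

635 km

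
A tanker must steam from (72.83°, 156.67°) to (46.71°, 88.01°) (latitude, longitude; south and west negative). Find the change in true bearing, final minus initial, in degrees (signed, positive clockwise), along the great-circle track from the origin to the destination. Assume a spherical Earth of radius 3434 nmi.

At departure: θ₁ = atan2(sin Δλ cos φ₂, cos φ₁ sin φ₂ − sin φ₁ cos φ₂ cos Δλ) = 267.89°
At arrival: θ₂ = atan2(sin Δλ cos φ₁, −cos φ₂ sin φ₁ + sin φ₂ cos φ₁ cos Δλ) = 205.48°
Δθ = θ₂ − θ₁ = -62.4°

-62.4°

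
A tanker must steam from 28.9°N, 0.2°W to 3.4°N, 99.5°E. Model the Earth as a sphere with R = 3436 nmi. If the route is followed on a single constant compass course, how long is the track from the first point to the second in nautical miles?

5889 nmi

Δψ = ln[tan(π/4+φ₂/2)/tan(π/4+φ₁/2)] = -0.4679;  Δφ = -0.4451 rad,  Δλ = +1.7401 rad
q = Δφ/Δψ = 0.9512
d = R·√(Δφ² + q²Δλ²) = 3436·1.71400 = 5889 nmi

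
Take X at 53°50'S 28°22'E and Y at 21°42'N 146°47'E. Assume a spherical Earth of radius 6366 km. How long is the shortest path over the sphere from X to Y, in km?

Haversine: a = sin²(Δφ/2)+cos φ₁ cos φ₂ sin²(Δλ/2) = 0.77971;  σ = 2·atan2(√a,√(1−a))
σ = 124.016° → d = Rσ = 6366·2.16449 = 13779 km

13779 km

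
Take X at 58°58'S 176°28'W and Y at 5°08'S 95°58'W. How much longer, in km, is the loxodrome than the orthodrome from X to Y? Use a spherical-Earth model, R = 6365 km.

279 km

Great circle: cos σ = sin φ₁ sin φ₂ + cos φ₁ cos φ₂ cos Δλ,  σ = 1.4087 rad → d_gc = 8966.2 km
Rhumb line: Δψ = +1.1917, q = Δφ/Δψ = 0.7884, d_rh = R√(Δφ²+q²Δλ²) = 9245.3 km
Excess = 9245.3 − 8966.2 = 279.1 ≈ 279 km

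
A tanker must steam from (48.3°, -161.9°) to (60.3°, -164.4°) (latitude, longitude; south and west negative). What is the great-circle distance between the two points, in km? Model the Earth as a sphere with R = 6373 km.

1344 km

Haversine: a = sin²(Δφ/2)+cos φ₁ cos φ₂ sin²(Δλ/2) = 0.01108;  σ = 2·atan2(√a,√(1−a))
σ = 12.086° → d = Rσ = 6373·0.21094 = 1344 km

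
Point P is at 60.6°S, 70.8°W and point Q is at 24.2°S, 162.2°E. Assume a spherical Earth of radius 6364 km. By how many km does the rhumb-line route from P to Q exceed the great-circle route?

Great circle: cos σ = sin φ₁ sin φ₂ + cos φ₁ cos φ₂ cos Δλ,  σ = 1.4830 rad → d_gc = 9438.0 km
Rhumb line: Δψ = +0.9026, q = Δφ/Δψ = 0.7039, d_rh = R√(Δφ²+q²Δλ²) = 10720.6 km
Excess = 10720.6 − 9438.0 = 1282.6 ≈ 1283 km

1283 km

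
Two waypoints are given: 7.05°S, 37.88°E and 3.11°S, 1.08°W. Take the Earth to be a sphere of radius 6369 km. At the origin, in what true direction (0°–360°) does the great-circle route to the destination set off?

273.8°

N = sin Δλ·cos φ₂ = -0.6279;  D = cos φ₁ sin φ₂ − sin φ₁ cos φ₂ cos Δλ = +0.0415
initial course = atan2(N, D) = 273.78°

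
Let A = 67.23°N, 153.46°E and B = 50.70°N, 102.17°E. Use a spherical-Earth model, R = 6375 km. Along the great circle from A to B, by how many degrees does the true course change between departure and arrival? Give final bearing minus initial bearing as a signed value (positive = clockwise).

-45.1°

Initial bearing θ₁ = atan2(sin Δλ cos φ₂, cos φ₁ sin φ₂ − sin φ₁ cos φ₂ cos Δλ) = 262.42°
Final bearing θ₂ = (initial bearing from the destination back to the start) + 180° = 217.28°
Δθ = θ₂ − θ₁ = -45.1°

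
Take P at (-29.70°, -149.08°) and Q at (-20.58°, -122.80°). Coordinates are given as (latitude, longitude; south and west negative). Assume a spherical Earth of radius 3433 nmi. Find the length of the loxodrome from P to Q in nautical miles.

1525 nmi

Rhumb course C = atan2(Δλ, Δψ) with Δψ = ln[tan(π/4+φ₂/2)/tan(π/4+φ₁/2)] = +0.1761, Δλ = +0.4587 → C = 69.00°
d = R·|Δφ| / |cos C| = 3433·0.15917 / 0.35842 = 1525 nmi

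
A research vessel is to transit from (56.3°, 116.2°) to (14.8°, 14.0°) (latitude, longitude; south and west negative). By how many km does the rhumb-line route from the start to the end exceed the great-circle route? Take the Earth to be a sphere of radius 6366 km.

Great circle: cos σ = sin φ₁ sin φ₂ + cos φ₁ cos φ₂ cos Δλ,  σ = 1.4715 rad → d_gc = 9367.4 km
Rhumb line: Δψ = -0.9332, q = Δφ/Δψ = 0.7761, d_rh = R√(Δφ²+q²Δλ²) = 9946.6 km
Excess = 9946.6 − 9367.4 = 579.2 ≈ 579 km

579 km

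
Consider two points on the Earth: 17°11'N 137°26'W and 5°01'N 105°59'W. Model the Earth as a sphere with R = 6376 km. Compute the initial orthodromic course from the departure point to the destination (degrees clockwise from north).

N = sin Δλ·cos φ₂ = +0.5198;  D = cos φ₁ sin φ₂ − sin φ₁ cos φ₂ cos Δλ = -0.1675
initial course = atan2(N, D) = 107.86°

107.9°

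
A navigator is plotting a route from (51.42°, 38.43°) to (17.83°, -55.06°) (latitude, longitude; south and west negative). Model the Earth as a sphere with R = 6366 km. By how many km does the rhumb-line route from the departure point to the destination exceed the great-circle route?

406 km

Great circle: cos σ = sin φ₁ sin φ₂ + cos φ₁ cos φ₂ cos Δλ,  σ = 1.3661 rad → d_gc = 8696.9 km
Rhumb line: Δψ = -0.7335, q = Δφ/Δψ = 0.7993, d_rh = R√(Δφ²+q²Δλ²) = 9102.7 km
Excess = 9102.7 − 8696.9 = 405.8 ≈ 406 km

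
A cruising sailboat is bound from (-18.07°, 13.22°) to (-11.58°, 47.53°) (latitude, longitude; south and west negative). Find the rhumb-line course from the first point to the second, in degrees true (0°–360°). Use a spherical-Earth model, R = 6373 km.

Δψ = ln[tan(π/4+φ₂/2)/tan(π/4+φ₁/2)] = +0.1172
Δλ = +0.5988 rad (taken the short way round)
course = atan2(Δλ, Δψ) = 78.92°

78.9°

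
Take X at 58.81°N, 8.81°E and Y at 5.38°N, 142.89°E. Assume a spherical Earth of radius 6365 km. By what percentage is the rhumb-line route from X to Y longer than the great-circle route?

Great circle: σ = 1.8530 rad → d_gc = Rσ = 11794.3 km
Rhumb: Δφ = -0.9325, Δλ = +2.3401, Δψ = -1.1821, q = Δφ/Δψ = 0.7889 → d_rh = R√(Δφ²+q²Δλ²) = 13164.3 km
Excess = (13164.3 − 11794.3) / 11794.3 = 1370.0 / 11794.3 = 11.62% ≈ 11.6%

11.6%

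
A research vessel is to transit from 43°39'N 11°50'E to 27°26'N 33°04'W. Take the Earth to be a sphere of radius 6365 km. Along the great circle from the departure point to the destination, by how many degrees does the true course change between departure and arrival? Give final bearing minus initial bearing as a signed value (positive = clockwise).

Initial bearing θ₁ = atan2(sin Δλ cos φ₂, cos φ₁ sin φ₂ − sin φ₁ cos φ₂ cos Δλ) = 260.88°
Final bearing θ₂ = (initial bearing from the destination back to the start) + 180° = 233.60°
Δθ = θ₂ − θ₁ = -27.3°

-27.3°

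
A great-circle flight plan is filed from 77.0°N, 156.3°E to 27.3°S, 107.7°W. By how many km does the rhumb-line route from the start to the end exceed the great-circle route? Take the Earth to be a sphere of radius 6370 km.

586 km

Great circle: cos σ = sin φ₁ sin φ₂ + cos φ₁ cos φ₂ cos Δλ,  σ = 2.0576 rad → d_gc = 13106.8 km
Rhumb line: Δψ = -2.6677, q = Δφ/Δψ = 0.6824, d_rh = R√(Δφ²+q²Δλ²) = 13693.2 km
Excess = 13693.2 − 13106.8 = 586.4 ≈ 586 km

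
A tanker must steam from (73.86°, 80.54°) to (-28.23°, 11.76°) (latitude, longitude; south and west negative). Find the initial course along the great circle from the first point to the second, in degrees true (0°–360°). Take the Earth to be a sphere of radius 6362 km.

θ = atan2( sin Δλ·cos φ₂ ,  cos φ₁ sin φ₂ − sin φ₁ cos φ₂ cos Δλ )
  = atan2(-0.8213, -0.4378) = 241.94°

241.9°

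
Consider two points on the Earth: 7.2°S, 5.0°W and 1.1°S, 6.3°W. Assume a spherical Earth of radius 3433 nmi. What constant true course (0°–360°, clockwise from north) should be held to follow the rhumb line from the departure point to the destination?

348.0°

Δψ = ln[tan(π/4+φ₂/2)/tan(π/4+φ₁/2)] = +0.1068
Δλ = -0.0227 rad (taken the short way round)
course = atan2(Δλ, Δψ) = 348.01°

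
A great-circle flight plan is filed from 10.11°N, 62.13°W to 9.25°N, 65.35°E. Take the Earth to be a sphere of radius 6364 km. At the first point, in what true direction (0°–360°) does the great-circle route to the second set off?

71.4°

θ = atan2( sin Δλ·cos φ₂ ,  cos φ₁ sin φ₂ − sin φ₁ cos φ₂ cos Δλ )
  = atan2(+0.7832, +0.2637) = 71.39°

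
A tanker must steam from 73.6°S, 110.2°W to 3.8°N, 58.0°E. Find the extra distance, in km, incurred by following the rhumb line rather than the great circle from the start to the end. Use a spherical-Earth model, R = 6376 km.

3056 km

Great circle: cos σ = sin φ₁ sin φ₂ + cos φ₁ cos φ₂ cos Δλ,  σ = 1.9170 rad → d_gc = 12222.9 km
Rhumb line: Δψ = +2.0036, q = Δφ/Δψ = 0.6742, d_rh = R√(Δφ²+q²Δλ²) = 15279.1 km
Excess = 15279.1 − 12222.9 = 3056.2 ≈ 3056 km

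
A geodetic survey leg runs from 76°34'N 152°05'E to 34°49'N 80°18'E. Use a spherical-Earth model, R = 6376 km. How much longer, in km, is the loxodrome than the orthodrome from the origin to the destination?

Great circle: cos σ = sin φ₁ sin φ₂ + cos φ₁ cos φ₂ cos Δλ,  σ = 0.9085 rad → d_gc = 5792.4 km
Rhumb line: Δψ = -1.4901, q = Δφ/Δψ = 0.4890, d_rh = R√(Δφ²+q²Δλ²) = 6070.0 km
Excess = 6070.0 − 5792.4 = 277.6 ≈ 278 km

278 km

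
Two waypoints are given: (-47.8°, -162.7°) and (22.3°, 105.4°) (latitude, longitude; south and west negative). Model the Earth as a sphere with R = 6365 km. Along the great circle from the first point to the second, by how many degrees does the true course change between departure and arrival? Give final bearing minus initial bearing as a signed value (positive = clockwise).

Initial bearing θ₁ = atan2(sin Δλ cos φ₂, cos φ₁ sin φ₂ − sin φ₁ cos φ₂ cos Δλ) = 284.09°
Final bearing θ₂ = (initial bearing from the destination back to the start) + 180° = 315.24°
Δθ = θ₂ − θ₁ = +31.1°

+31.1°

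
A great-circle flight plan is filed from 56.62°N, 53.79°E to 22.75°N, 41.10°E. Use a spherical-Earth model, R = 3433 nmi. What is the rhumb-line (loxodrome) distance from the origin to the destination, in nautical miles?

Rhumb course C = atan2(Δλ, Δψ) with Δψ = ln[tan(π/4+φ₂/2)/tan(π/4+φ₁/2)] = -0.7966, Δλ = -0.2215 → C = 195.54°
d = R·|Δφ| / |cos C| = 3433·0.59114 / 0.96346 = 2106 nmi

2106 nmi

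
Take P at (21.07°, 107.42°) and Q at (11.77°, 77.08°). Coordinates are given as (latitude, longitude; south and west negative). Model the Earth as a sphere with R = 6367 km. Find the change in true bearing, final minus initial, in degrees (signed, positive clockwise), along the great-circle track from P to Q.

-8.8°

At departure: θ₁ = atan2(sin Δλ cos φ₂, cos φ₁ sin φ₂ − sin φ₁ cos φ₂ cos Δλ) = 257.08°
At arrival: θ₂ = atan2(sin Δλ cos φ₁, −cos φ₂ sin φ₁ + sin φ₂ cos φ₁ cos Δλ) = 248.29°
Δθ = θ₂ − θ₁ = -8.8°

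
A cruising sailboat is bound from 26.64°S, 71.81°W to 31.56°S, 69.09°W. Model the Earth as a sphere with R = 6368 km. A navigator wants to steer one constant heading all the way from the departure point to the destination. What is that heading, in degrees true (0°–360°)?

Meridional parts: M(φ₁)=-0.4827, M(φ₂)=-0.5810 → ΔM = -0.0983;  Δλ = +0.0475 rad
tan C = Δλ / ΔM = -0.4828 → C = 154.23°

154.2°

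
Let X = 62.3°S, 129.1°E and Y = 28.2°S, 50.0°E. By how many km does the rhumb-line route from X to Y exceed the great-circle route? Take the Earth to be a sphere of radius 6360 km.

Great circle: cos σ = sin φ₁ sin φ₂ + cos φ₁ cos φ₂ cos Δλ,  σ = 1.0520 rad → d_gc = 6690.5 km
Rhumb line: Δψ = +0.8868, q = Δφ/Δψ = 0.6711, d_rh = R√(Δφ²+q²Δλ²) = 7003.5 km
Excess = 7003.5 − 6690.5 = 313.0 ≈ 313 km

313 km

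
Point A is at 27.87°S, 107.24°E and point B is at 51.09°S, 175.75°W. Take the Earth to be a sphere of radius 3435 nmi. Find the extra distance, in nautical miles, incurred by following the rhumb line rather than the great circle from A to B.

Great circle: cos σ = sin φ₁ sin φ₂ + cos φ₁ cos φ₂ cos Δλ,  σ = 1.0604 rad → d_gc = 3642.3 nmi
Rhumb line: Δψ = -0.5338, q = Δφ/Δψ = 0.7592, d_rh = R√(Δφ²+q²Δλ²) = 3771.5 nmi
Excess = 3771.5 − 3642.3 = 129.2 ≈ 129 nmi

129 nmi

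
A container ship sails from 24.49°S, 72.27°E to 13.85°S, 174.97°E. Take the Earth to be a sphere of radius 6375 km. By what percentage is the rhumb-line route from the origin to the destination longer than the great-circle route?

Great circle: σ = 1.6660 rad → d_gc = Rσ = 10620.5 km
Rhumb: Δφ = +0.1857, Δλ = +1.7925, Δψ = +0.1970, q = Δφ/Δψ = 0.9429 → d_rh = R√(Δφ²+q²Δλ²) = 10838.8 km
Excess = (10838.8 − 10620.5) / 10620.5 = 218.3 / 10620.5 = 2.06% ≈ 2.1%

2.1%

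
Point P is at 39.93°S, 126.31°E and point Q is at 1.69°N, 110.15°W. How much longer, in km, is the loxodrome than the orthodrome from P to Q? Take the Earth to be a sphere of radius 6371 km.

513 km

Great circle: cos σ = sin φ₁ sin φ₂ + cos φ₁ cos φ₂ cos Δλ,  σ = 2.0291 rad → d_gc = 12927.4 km
Rhumb line: Δψ = +0.7908, q = Δφ/Δψ = 0.9186, d_rh = R√(Δφ²+q²Δλ²) = 13440.1 km
Excess = 13440.1 − 12927.4 = 512.7 ≈ 513 km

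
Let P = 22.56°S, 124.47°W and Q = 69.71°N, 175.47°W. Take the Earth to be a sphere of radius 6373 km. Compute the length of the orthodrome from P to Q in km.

cos σ = sin φ₁ sin φ₂ + cos φ₁ cos φ₂ cos Δλ
      = sin(-22.56°)sin(69.71°) + cos(-22.56°)cos(69.71°)cos(-51.00°) = -0.1583
σ = 99.109° → d = Rσ = 6373·1.72978 = 11024 km

11024 km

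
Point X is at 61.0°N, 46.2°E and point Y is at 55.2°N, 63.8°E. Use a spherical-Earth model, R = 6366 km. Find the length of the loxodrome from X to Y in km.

Δψ = ln[tan(π/4+φ₂/2)/tan(π/4+φ₁/2)] = -0.1921;  Δφ = -0.1012 rad,  Δλ = +0.3072 rad
q = Δφ/Δψ = 0.5270
d = R·√(Δφ² + q²Δλ²) = 6366·0.19094 = 1216 km

1216 km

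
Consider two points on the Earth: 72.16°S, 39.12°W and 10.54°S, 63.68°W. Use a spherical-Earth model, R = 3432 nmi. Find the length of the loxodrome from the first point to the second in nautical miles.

3811 nmi

Δψ = ln[tan(π/4+φ₂/2)/tan(π/4+φ₁/2)] = +1.6668;  Δφ = +1.0755 rad,  Δλ = -0.4287 rad
q = Δφ/Δψ = 0.6452
d = R·√(Δφ² + q²Δλ²) = 3432·1.11047 = 3811 nmi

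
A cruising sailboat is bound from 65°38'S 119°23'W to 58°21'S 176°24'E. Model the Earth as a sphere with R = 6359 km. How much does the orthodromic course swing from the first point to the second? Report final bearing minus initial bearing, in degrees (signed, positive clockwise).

+58.1°

Initial bearing θ₁ = atan2(sin Δλ cos φ₂, cos φ₁ sin φ₂ − sin φ₁ cos φ₂ cos Δλ) = 253.13°
Final bearing θ₂ = (initial bearing from the destination back to the start) + 180° = 311.20°
Δθ = θ₂ − θ₁ = +58.1°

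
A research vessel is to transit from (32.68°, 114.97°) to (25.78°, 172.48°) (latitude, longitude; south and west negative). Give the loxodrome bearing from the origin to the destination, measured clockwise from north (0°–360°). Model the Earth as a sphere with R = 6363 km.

Meridional parts: M(φ₁)=+0.6041, M(φ₂)=+0.4659 → ΔM = -0.1381;  Δλ = +1.0037 rad
tan C = Δλ / ΔM = -7.2663 → C = 97.84°

97.8°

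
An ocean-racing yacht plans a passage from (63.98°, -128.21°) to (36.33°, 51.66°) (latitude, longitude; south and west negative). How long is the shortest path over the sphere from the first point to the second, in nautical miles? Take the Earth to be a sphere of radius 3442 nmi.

4787 nmi

Haversine: a = sin²(Δφ/2)+cos φ₁ cos φ₂ sin²(Δλ/2) = 0.41051;  σ = 2·atan2(√a,√(1−a))
σ = 79.690° → d = Rσ = 3442·1.39085 = 4787 nmi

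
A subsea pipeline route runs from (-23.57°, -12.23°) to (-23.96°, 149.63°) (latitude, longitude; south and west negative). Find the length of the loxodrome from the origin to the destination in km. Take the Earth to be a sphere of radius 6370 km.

Δψ = ln[tan(π/4+φ₂/2)/tan(π/4+φ₁/2)] = -0.0074;  Δφ = -0.0068 rad,  Δλ = +2.8250 rad
q = Δφ/Δψ = 0.9152
d = R·√(Δφ² + q²Δλ²) = 6370·2.58545 = 16469 km

16469 km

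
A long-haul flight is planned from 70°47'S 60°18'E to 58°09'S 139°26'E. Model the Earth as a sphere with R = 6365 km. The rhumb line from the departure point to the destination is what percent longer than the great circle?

Great circle: σ = 0.5829 rad → d_gc = Rσ = 3710.4 km
Rhumb: Δφ = +0.2205, Δλ = +1.3811, Δψ = +0.5220, q = Δφ/Δψ = 0.4224 → d_rh = R√(Δφ²+q²Δλ²) = 3969.3 km
Excess = (3969.3 − 3710.4) / 3710.4 = 258.9 / 3710.4 = 6.98% ≈ 7.0%

7.0%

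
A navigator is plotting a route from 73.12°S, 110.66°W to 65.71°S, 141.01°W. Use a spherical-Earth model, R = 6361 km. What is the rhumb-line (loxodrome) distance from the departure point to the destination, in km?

Δψ = ln[tan(π/4+φ₂/2)/tan(π/4+φ₁/2)] = +0.3718;  Δφ = +0.1293 rad,  Δλ = -0.5297 rad
q = Δφ/Δψ = 0.3478
d = R·√(Δφ² + q²Δλ²) = 6361·0.22511 = 1432 km

1432 km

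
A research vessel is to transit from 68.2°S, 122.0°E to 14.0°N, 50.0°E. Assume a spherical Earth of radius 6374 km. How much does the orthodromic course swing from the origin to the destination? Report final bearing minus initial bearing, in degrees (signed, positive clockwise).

At departure: θ₁ = atan2(sin Δλ cos φ₂, cos φ₁ sin φ₂ − sin φ₁ cos φ₂ cos Δλ) = 291.75°
At arrival: θ₂ = atan2(sin Δλ cos φ₁, −cos φ₂ sin φ₁ + sin φ₂ cos φ₁ cos Δλ) = 339.18°
Δθ = θ₂ − θ₁ = +47.4°

+47.4°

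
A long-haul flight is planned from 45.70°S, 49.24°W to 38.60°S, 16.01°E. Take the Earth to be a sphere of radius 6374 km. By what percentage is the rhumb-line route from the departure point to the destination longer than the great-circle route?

Great circle: σ = 0.8298 rad → d_gc = Rσ = 5289.2 km
Rhumb: Δφ = +0.1239, Δλ = +1.1388, Δψ = +0.1674, q = Δφ/Δψ = 0.7401 → d_rh = R√(Δφ²+q²Δλ²) = 5430.3 km
Excess = (5430.3 − 5289.2) / 5289.2 = 141.1 / 5289.2 = 2.67% ≈ 2.7%

2.7%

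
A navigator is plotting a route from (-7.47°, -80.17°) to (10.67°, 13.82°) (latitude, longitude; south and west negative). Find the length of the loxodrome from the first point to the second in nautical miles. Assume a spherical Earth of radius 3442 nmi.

5725 nmi

Δψ = ln[tan(π/4+φ₂/2)/tan(π/4+φ₁/2)] = +0.3181;  Δφ = +0.3166 rad,  Δλ = +1.6404 rad
q = Δφ/Δψ = 0.9954
d = R·√(Δφ² + q²Δλ²) = 3442·1.66333 = 5725 nmi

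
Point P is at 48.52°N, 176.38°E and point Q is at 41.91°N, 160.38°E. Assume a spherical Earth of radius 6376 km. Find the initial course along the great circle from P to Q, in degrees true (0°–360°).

245.5°

N = sin Δλ·cos φ₂ = -0.2051;  D = cos φ₁ sin φ₂ − sin φ₁ cos φ₂ cos Δλ = -0.0935
initial course = atan2(N, D) = 245.49°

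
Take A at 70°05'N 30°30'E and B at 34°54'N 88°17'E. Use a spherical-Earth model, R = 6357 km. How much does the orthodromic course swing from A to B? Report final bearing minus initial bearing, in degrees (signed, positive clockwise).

At departure: θ₁ = atan2(sin Δλ cos φ₂, cos φ₁ sin φ₂ − sin φ₁ cos φ₂ cos Δλ) = 107.31°
At arrival: θ₂ = atan2(sin Δλ cos φ₁, −cos φ₂ sin φ₁ + sin φ₂ cos φ₁ cos Δλ) = 156.64°
Δθ = θ₂ − θ₁ = +49.3°

+49.3°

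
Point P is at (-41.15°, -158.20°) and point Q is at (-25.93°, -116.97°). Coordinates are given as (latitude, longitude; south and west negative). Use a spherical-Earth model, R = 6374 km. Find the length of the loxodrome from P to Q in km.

Rhumb course C = atan2(Δλ, Δψ) with Δψ = ln[tan(π/4+φ₂/2)/tan(π/4+φ₁/2)] = +0.3205, Δλ = +0.7196 → C = 65.99°
d = R·|Δφ| / |cos C| = 6374·0.26564 / 0.40684 = 4162 km

4162 km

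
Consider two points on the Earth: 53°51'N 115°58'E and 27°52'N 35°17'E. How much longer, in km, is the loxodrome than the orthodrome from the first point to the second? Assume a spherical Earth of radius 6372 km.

Great circle: cos σ = sin φ₁ sin φ₂ + cos φ₁ cos φ₂ cos Δλ,  σ = 1.0907 rad → d_gc = 6950.0 km
Rhumb line: Δψ = -0.6130, q = Δφ/Δψ = 0.7398, d_rh = R√(Δφ²+q²Δλ²) = 7240.1 km
Excess = 7240.1 − 6950.0 = 290.1 ≈ 290 km

290 km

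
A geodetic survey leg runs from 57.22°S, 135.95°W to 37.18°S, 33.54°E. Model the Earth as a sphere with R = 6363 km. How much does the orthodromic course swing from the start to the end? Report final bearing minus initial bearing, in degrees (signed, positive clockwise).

-165.9°

Initial bearing θ₁ = atan2(sin Δλ cos φ₂, cos φ₁ sin φ₂ − sin φ₁ cos φ₂ cos Δλ) = 171.61°
Final bearing θ₂ = (initial bearing from the destination back to the start) + 180° = 5.69°
Δθ = θ₂ − θ₁ = -165.9°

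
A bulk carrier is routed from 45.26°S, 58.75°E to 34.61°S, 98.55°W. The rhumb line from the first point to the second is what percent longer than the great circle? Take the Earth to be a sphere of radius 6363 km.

Great circle: σ = 1.7022 rad → d_gc = Rσ = 10831.0 km
Rhumb: Δφ = +0.1859, Δλ = -2.7454, Δψ = +0.2433, q = Δφ/Δψ = 0.7641 → d_rh = R√(Δφ²+q²Δλ²) = 13400.6 km
Excess = (13400.6 − 10831.0) / 10831.0 = 2569.6 / 10831.0 = 23.72% ≈ 23.7%

23.7%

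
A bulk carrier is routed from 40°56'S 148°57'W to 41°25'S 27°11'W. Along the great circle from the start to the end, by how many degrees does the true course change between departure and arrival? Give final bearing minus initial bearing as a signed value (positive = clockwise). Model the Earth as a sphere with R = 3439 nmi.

At departure: θ₁ = atan2(sin Δλ cos φ₂, cos φ₁ sin φ₂ − sin φ₁ cos φ₂ cos Δλ) = 139.95°
At arrival: θ₂ = atan2(sin Δλ cos φ₁, −cos φ₂ sin φ₁ + sin φ₂ cos φ₁ cos Δλ) = 40.41°
Δθ = θ₂ − θ₁ = -99.5°

-99.5°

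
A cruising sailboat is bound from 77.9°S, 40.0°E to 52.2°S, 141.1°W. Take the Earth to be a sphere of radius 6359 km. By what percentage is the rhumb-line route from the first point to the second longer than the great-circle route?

46.5%

Great circle: σ = 0.8709 rad → d_gc = Rσ = 5538.0 km
Rhumb: Δφ = +0.4485, Δλ = +3.1224, Δψ = +1.1726, q = Δφ/Δψ = 0.3825 → d_rh = R√(Δφ²+q²Δλ²) = 8113.1 km
Excess = (8113.1 − 5538.0) / 5538.0 = 2575.1 / 5538.0 = 46.50% ≈ 46.5%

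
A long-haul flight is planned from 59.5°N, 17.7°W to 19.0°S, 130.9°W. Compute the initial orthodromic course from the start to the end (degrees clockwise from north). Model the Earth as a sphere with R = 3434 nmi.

θ = atan2( sin Δλ·cos φ₂ ,  cos φ₁ sin φ₂ − sin φ₁ cos φ₂ cos Δλ )
  = atan2(-0.8691, +0.1557) = 280.16°

280.2°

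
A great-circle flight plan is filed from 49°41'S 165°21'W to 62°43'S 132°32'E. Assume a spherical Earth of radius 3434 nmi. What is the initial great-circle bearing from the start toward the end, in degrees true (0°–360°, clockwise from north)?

N = sin Δλ·cos φ₂ = -0.4052;  D = cos φ₁ sin φ₂ − sin φ₁ cos φ₂ cos Δλ = -0.4116
initial course = atan2(N, D) = 224.55°

224.6°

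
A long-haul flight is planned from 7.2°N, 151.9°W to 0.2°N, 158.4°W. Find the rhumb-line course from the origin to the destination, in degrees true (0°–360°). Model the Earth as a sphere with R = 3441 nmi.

Meridional parts: M(φ₁)=+0.1260, M(φ₂)=+0.0035 → ΔM = -0.1225;  Δλ = -0.1134 rad
tan C = Δλ / ΔM = +0.9261 → C = 222.80°

222.8°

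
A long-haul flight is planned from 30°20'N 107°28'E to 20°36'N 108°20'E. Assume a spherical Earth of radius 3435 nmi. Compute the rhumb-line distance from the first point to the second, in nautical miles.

Δψ = ln[tan(π/4+φ₂/2)/tan(π/4+φ₁/2)] = -0.1885;  Δφ = -0.1699 rad,  Δλ = +0.0151 rad
q = Δφ/Δψ = 0.9013
d = R·√(Δφ² + q²Δλ²) = 3435·0.17042 = 585 nmi

585 nmi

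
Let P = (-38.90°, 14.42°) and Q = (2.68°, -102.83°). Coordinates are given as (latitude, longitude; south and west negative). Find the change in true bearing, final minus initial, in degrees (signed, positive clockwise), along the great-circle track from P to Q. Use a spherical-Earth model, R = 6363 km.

Initial bearing θ₁ = atan2(sin Δλ cos φ₂, cos φ₁ sin φ₂ − sin φ₁ cos φ₂ cos Δλ) = 254.23°
Final bearing θ₂ = (initial bearing from the destination back to the start) + 180° = 311.43°
Δθ = θ₂ − θ₁ = +57.2°

+57.2°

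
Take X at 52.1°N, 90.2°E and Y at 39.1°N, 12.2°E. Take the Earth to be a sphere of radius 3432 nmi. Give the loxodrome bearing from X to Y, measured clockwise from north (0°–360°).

Δψ = ln[tan(π/4+φ₂/2)/tan(π/4+φ₁/2)] = -0.3265
Δλ = -1.3614 rad (taken the short way round)
course = atan2(Δλ, Δψ) = 256.51°

256.5°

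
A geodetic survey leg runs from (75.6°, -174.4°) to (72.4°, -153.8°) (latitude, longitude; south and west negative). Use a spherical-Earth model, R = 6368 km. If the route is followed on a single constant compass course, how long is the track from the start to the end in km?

723 km

Δψ = ln[tan(π/4+φ₂/2)/tan(π/4+φ₁/2)] = -0.2033;  Δφ = -0.0559 rad,  Δλ = +0.3595 rad
q = Δφ/Δψ = 0.2747
d = R·√(Δφ² + q²Δλ²) = 6368·0.11347 = 723 km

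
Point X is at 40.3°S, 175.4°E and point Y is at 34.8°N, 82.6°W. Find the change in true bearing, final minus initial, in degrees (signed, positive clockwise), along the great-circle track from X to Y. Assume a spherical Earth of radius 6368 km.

Initial bearing θ₁ = atan2(sin Δλ cos φ₂, cos φ₁ sin φ₂ − sin φ₁ cos φ₂ cos Δλ) = 67.98°
Final bearing θ₂ = (initial bearing from the destination back to the start) + 180° = 59.43°
Δθ = θ₂ − θ₁ = -8.5°

-8.5°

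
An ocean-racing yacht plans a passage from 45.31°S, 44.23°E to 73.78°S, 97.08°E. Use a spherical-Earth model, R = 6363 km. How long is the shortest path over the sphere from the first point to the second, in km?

4081 km

Haversine: a = sin²(Δφ/2)+cos φ₁ cos φ₂ sin²(Δλ/2) = 0.09937;  σ = 2·atan2(√a,√(1−a))
σ = 36.750° → d = Rσ = 6363·0.64140 = 4081 km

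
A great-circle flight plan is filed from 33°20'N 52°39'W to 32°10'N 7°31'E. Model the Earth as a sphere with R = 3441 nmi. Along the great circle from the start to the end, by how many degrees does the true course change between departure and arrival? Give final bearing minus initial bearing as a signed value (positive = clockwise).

+34.8°

Initial bearing θ₁ = atan2(sin Δλ cos φ₂, cos φ₁ sin φ₂ − sin φ₁ cos φ₂ cos Δλ) = 73.80°
Final bearing θ₂ = (initial bearing from the destination back to the start) + 180° = 108.60°
Δθ = θ₂ − θ₁ = +34.8°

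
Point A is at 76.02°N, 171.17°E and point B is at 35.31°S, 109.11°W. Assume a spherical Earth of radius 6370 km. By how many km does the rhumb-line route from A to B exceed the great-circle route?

Great circle: cos σ = sin φ₁ sin φ₂ + cos φ₁ cos φ₂ cos Δλ,  σ = 2.1243 rad → d_gc = 13532.0 km
Rhumb line: Δψ = -2.7582, q = Δφ/Δψ = 0.7045, d_rh = R√(Δφ²+q²Δλ²) = 13863.0 km
Excess = 13863.0 − 13532.0 = 331.0 ≈ 331 km

331 km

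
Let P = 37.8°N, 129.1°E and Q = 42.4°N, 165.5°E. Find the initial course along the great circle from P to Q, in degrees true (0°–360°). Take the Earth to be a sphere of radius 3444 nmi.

θ = atan2( sin Δλ·cos φ₂ ,  cos φ₁ sin φ₂ − sin φ₁ cos φ₂ cos Δλ )
  = atan2(+0.4382, +0.1685) = 68.97°

69.0°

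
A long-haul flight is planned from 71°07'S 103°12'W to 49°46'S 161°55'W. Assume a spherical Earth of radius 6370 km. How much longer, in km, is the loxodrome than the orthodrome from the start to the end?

130 km

Great circle: cos σ = sin φ₁ sin φ₂ + cos φ₁ cos φ₂ cos Δλ,  σ = 0.5901 rad → d_gc = 3759.0 km
Rhumb line: Δψ = +0.7896, q = Δφ/Δψ = 0.4719, d_rh = R√(Δφ²+q²Δλ²) = 3889.0 km
Excess = 3889.0 − 3759.0 = 130.0 ≈ 130 km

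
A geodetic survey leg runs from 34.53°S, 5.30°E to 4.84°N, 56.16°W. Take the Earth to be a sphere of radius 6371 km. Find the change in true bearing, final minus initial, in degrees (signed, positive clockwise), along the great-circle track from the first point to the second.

+18.4°

Initial bearing θ₁ = atan2(sin Δλ cos φ₂, cos φ₁ sin φ₂ − sin φ₁ cos φ₂ cos Δλ) = 291.19°
Final bearing θ₂ = (initial bearing from the destination back to the start) + 180° = 309.57°
Δθ = θ₂ − θ₁ = +18.4°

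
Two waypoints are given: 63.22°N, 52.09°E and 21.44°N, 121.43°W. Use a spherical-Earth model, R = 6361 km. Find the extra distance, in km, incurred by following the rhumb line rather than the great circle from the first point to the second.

Great circle: cos σ = sin φ₁ sin φ₂ + cos φ₁ cos φ₂ cos Δλ,  σ = 1.6613 rad → d_gc = 10567.6 km
Rhumb line: Δψ = -1.0520, q = Δφ/Δψ = 0.6931, d_rh = R√(Δφ²+q²Δλ²) = 14135.5 km
Excess = 14135.5 − 10567.6 = 3567.9 ≈ 3568 km

3568 km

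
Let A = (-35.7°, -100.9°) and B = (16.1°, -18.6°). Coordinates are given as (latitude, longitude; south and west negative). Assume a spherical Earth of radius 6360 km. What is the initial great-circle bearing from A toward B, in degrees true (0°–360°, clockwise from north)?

72.5°

N = sin Δλ·cos φ₂ = +0.9521;  D = cos φ₁ sin φ₂ − sin φ₁ cos φ₂ cos Δλ = +0.3003
initial course = atan2(N, D) = 72.49°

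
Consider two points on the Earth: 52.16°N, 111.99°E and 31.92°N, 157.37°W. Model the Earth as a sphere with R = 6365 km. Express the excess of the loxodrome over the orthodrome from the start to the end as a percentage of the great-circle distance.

5.7%

Great circle: σ = 1.1464 rad → d_gc = Rσ = 7297.1 km
Rhumb: Δφ = -0.3533, Δλ = +1.5820, Δψ = -0.4823, q = Δφ/Δψ = 0.7324 → d_rh = R√(Δφ²+q²Δλ²) = 7709.9 km
Excess = (7709.9 − 7297.1) / 7297.1 = 412.8 / 7297.1 = 5.66% ≈ 5.7%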